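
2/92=1/46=0.02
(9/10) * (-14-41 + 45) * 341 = -3069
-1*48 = -48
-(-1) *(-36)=-36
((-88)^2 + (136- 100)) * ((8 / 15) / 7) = 12448 / 21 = 592.76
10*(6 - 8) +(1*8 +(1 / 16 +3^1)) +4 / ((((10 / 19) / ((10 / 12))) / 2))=179 / 48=3.73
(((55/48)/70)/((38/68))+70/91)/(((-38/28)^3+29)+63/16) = 3247279/123778863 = 0.03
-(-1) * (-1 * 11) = -11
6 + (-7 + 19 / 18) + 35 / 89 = 719 / 1602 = 0.45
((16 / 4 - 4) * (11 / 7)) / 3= 0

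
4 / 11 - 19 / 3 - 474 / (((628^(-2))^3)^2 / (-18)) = 1059450112690969063109142613103996829499 / 33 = 32104548869423304942701290000000000000.00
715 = 715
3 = 3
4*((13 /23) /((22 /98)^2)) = 124852 /2783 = 44.86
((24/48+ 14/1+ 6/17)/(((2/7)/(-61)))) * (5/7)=-154025/68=-2265.07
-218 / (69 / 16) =-3488 / 69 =-50.55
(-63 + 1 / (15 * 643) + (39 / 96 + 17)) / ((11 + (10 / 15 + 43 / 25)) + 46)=-70360115 / 91645504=-0.77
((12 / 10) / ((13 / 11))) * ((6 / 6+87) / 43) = 5808 / 2795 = 2.08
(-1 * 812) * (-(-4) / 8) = -406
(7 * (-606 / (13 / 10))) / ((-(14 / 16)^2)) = 387840 / 91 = 4261.98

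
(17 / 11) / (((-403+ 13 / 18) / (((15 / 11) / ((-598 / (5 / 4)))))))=11475 / 1047888556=0.00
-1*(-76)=76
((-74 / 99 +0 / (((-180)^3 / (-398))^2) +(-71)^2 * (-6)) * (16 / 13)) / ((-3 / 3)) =47910848 / 1287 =37226.77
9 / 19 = 0.47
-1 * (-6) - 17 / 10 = 43 / 10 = 4.30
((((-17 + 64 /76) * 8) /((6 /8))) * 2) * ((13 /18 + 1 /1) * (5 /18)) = -761360 /4617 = -164.90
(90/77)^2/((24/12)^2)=2025/5929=0.34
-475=-475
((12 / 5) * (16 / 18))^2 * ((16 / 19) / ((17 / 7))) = 114688 / 72675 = 1.58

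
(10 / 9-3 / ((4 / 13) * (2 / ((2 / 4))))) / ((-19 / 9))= 191 / 304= 0.63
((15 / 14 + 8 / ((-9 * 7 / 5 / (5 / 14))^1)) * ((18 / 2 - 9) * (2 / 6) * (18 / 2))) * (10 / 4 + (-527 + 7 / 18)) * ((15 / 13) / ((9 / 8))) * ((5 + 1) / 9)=0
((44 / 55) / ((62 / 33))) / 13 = 66 / 2015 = 0.03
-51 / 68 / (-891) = 1 / 1188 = 0.00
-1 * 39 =-39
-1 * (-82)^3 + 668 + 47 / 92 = 50787359 / 92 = 552036.51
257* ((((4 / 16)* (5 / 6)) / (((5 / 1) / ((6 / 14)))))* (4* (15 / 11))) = 3855 / 154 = 25.03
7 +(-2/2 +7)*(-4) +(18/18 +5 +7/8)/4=-489/32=-15.28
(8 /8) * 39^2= 1521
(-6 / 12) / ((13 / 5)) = -5 / 26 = -0.19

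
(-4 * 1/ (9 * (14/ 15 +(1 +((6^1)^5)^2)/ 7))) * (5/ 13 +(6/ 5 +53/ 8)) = -9961/ 23581811578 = -0.00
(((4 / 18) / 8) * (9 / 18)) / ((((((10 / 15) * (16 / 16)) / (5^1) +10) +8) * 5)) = 1 / 6528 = 0.00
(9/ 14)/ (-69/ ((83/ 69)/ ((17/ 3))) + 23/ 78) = -29133/ 14717171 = -0.00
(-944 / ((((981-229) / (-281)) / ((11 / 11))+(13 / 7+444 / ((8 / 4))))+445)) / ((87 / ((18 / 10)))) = -2785272 / 95002405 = -0.03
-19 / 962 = -0.02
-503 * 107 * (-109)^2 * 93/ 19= -59468598993/ 19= -3129926262.79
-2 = -2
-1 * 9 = -9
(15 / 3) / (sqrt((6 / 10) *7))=5 *sqrt(105) / 21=2.44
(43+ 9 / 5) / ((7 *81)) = 32 / 405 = 0.08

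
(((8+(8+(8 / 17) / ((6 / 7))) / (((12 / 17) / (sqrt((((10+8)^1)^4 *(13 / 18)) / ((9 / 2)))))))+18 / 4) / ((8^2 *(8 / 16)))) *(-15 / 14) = -1635 *sqrt(13) / 112 - 375 / 896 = -53.05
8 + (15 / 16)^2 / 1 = 2273 / 256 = 8.88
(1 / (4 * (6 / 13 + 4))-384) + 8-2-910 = -298803 / 232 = -1287.94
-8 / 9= -0.89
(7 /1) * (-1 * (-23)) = 161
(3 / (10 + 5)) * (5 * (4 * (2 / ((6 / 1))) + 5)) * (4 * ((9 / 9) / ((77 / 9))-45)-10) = -277286 / 231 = -1200.37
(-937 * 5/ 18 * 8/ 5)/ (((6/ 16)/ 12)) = -119936/ 9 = -13326.22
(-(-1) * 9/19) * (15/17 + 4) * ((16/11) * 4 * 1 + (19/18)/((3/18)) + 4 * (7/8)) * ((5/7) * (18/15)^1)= 771651/24871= 31.03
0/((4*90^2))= 0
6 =6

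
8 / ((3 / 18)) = 48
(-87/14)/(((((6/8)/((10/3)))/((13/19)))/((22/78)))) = -6380/1197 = -5.33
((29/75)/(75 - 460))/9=-29/259875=-0.00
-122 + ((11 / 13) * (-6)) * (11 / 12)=-126.65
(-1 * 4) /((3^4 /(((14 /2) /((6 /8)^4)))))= -7168 /6561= -1.09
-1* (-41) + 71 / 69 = 2900 / 69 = 42.03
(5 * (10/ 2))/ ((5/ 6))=30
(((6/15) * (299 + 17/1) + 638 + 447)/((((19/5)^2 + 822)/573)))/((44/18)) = 156179745/460042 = 339.49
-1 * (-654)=654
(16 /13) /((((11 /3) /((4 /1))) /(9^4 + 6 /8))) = 96912 /11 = 8810.18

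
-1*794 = -794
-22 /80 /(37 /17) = -187 /1480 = -0.13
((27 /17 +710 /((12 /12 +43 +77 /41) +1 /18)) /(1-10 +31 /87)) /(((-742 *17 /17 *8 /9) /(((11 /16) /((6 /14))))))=28201640643 /5879893823488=0.00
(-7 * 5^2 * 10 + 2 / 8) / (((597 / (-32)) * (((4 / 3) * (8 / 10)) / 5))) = 174975 / 398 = 439.64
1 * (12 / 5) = 2.40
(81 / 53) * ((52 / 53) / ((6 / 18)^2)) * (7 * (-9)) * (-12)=28658448 / 2809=10202.37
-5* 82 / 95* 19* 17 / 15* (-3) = 1394 / 5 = 278.80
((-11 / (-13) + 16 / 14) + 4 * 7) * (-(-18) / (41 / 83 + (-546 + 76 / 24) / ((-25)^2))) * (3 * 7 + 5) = -30578445000 / 816067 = -37470.51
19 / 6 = 3.17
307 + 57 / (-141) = 306.60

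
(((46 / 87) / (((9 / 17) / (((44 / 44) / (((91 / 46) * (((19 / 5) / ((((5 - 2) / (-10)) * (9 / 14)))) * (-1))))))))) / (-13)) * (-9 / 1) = 80937 / 4562831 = 0.02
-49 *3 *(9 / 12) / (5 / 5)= -110.25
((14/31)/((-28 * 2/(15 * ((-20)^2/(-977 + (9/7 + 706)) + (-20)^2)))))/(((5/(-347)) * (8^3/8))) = 48953025/936448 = 52.28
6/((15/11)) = 22/5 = 4.40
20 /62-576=-17846 /31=-575.68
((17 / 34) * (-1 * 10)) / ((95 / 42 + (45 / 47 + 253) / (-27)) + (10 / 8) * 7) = -177660 / 57067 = -3.11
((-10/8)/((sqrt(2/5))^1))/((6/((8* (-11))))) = 55* sqrt(10)/6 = 28.99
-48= -48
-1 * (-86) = 86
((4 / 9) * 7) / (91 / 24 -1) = 224 / 201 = 1.11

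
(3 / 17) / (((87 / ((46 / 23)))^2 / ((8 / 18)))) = 16 / 386019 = 0.00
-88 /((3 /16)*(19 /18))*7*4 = -236544 /19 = -12449.68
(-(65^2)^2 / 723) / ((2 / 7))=-124954375 / 1446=-86413.81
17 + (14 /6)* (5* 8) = 331 /3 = 110.33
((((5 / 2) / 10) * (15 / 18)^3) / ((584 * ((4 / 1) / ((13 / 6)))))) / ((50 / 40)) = 325 / 3027456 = 0.00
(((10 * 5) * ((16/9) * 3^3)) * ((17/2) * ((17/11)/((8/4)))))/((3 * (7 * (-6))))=-28900/231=-125.11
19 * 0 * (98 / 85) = 0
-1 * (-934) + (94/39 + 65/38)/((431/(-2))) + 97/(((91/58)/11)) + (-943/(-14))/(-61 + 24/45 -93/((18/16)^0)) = 2372623385807/1470384084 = 1613.61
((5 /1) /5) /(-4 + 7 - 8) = -1 /5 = -0.20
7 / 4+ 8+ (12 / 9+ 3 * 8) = 421 / 12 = 35.08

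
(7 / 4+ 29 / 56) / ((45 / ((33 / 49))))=1397 / 41160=0.03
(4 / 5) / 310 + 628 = 486702 / 775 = 628.00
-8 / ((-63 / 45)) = 40 / 7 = 5.71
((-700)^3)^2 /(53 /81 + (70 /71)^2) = 48038557329000000000000 /664073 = 72339271930947350.67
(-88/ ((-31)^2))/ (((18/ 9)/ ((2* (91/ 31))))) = -8008/ 29791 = -0.27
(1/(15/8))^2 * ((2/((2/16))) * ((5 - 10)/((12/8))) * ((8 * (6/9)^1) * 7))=-229376/405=-566.36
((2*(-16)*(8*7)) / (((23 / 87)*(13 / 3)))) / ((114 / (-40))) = 3118080 / 5681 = 548.86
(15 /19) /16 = 15 /304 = 0.05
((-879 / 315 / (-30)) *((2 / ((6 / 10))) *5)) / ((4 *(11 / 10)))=0.35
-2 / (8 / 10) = -5 / 2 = -2.50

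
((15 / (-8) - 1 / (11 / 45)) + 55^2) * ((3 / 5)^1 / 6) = 53135 / 176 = 301.90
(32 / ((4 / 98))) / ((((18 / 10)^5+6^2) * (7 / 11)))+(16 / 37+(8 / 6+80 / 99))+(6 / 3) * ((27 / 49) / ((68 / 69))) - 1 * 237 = -55619131809 / 263766118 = -210.87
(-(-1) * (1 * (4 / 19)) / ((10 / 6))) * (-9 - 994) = -126.69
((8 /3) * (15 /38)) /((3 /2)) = 40 /57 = 0.70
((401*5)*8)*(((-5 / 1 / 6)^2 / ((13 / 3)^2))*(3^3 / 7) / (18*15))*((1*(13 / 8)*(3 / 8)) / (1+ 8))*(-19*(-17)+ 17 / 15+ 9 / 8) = 78257155 / 419328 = 186.63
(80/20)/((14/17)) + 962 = 966.86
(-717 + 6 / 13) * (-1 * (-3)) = -27945 / 13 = -2149.62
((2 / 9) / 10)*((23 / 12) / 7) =23 / 3780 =0.01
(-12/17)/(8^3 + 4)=-1/731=-0.00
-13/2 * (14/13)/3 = -7/3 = -2.33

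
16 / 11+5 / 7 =167 / 77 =2.17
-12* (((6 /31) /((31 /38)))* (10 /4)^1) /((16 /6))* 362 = -928530 /961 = -966.21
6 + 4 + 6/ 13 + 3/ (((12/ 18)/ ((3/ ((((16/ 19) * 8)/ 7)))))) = 81499/ 3328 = 24.49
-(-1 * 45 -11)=56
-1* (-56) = 56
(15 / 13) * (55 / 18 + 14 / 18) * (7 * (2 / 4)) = 805 / 52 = 15.48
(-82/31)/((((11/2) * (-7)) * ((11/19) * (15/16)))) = 49856/393855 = 0.13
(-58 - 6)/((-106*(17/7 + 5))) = 56/689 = 0.08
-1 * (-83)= 83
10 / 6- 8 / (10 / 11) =-107 / 15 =-7.13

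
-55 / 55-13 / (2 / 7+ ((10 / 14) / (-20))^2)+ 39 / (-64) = -46.91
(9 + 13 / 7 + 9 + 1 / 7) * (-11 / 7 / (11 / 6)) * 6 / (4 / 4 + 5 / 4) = -45.71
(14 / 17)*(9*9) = 1134 / 17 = 66.71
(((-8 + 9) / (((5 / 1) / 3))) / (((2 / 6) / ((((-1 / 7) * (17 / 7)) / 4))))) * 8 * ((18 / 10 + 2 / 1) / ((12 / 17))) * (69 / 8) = -1136637 / 19600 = -57.99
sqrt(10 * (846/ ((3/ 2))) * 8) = 8 * sqrt(705) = 212.41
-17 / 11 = -1.55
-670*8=-5360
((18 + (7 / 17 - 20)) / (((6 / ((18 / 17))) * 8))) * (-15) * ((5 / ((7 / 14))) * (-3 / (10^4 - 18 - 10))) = -2025 / 1280848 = -0.00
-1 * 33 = -33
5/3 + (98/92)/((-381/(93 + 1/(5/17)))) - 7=-5.60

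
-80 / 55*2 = -32 / 11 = -2.91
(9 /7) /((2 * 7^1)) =9 /98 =0.09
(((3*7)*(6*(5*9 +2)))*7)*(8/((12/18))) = 497448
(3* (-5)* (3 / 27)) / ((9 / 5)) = -25 / 27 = -0.93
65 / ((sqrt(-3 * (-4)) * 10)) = 13 * sqrt(3) / 12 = 1.88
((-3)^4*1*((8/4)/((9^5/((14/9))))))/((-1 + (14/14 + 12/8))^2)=112/59049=0.00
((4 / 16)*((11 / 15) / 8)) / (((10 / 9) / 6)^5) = 52612659 / 500000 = 105.23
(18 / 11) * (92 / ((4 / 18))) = 7452 / 11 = 677.45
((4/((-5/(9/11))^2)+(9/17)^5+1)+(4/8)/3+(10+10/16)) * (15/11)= 1230831846707/75593186680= 16.28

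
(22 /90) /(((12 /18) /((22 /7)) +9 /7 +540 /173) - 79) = -146531 /44587185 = -0.00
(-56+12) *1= -44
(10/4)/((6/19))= 95/12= 7.92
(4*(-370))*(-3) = 4440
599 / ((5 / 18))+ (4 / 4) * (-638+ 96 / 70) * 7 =-2300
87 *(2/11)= 174/11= 15.82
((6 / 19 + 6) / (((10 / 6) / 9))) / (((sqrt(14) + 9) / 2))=11664 / 1273 - 1296 * sqrt(14) / 1273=5.35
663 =663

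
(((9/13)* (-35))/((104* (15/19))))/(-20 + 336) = -399/427232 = -0.00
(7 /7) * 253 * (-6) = -1518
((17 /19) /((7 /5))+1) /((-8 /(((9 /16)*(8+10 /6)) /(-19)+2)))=-0.35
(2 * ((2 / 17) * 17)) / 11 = 4 / 11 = 0.36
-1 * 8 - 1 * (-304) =296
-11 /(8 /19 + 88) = -209 /1680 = -0.12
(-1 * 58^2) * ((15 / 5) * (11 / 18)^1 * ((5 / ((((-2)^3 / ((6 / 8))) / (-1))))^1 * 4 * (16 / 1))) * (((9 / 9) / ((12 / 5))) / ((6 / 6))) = -77091.67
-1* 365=-365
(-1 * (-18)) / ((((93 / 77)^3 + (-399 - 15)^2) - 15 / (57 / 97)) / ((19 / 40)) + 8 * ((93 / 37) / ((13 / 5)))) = 713455619877 / 14300480175831580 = 0.00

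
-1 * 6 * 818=-4908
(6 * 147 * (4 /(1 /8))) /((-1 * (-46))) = 14112 /23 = 613.57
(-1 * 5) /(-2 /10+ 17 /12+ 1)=-300 /133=-2.26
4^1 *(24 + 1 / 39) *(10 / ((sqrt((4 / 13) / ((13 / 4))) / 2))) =6246.67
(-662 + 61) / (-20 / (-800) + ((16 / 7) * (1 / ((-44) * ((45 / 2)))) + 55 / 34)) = -283215240 / 772993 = -366.39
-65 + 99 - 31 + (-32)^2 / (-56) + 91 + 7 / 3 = 1639 / 21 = 78.05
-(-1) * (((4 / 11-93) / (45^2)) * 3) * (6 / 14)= -1019 / 17325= -0.06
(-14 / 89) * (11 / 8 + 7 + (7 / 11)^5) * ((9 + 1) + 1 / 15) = -11547590761 / 860012340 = -13.43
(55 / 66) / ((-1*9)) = -5 / 54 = -0.09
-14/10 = -7/5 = -1.40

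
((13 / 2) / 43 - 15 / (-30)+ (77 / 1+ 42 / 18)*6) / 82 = 10248 / 1763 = 5.81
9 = 9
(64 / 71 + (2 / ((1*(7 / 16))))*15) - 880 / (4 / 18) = -1933592 / 497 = -3890.53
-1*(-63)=63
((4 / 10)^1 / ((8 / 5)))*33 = 33 / 4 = 8.25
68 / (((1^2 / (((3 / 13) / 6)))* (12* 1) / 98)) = 833 / 39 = 21.36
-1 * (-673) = 673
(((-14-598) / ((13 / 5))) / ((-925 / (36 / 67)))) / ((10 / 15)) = 0.21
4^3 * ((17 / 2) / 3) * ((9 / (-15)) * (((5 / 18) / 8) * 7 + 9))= -45254 / 45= -1005.64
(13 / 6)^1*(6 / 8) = 13 / 8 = 1.62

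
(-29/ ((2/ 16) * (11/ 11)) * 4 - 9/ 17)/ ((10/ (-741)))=2339337/ 34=68804.03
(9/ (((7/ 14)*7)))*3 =54/ 7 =7.71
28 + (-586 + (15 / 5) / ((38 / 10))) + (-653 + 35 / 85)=-390765 / 323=-1209.80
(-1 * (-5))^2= 25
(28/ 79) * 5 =140/ 79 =1.77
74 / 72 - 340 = -12203 / 36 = -338.97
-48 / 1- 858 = -906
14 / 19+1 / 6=103 / 114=0.90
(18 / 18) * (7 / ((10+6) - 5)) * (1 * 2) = 14 / 11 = 1.27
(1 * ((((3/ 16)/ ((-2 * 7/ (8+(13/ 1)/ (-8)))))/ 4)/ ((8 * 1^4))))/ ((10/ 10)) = -153/ 57344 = -0.00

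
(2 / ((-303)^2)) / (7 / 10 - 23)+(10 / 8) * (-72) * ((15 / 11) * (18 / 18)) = -122.73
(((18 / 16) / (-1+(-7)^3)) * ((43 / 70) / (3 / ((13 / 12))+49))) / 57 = -39 / 57285760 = -0.00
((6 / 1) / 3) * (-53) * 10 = -1060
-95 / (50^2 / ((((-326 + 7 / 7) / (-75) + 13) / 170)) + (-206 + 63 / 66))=-27170 / 6953857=-0.00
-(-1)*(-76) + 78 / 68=-2545 / 34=-74.85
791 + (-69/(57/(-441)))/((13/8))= 276521/247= 1119.52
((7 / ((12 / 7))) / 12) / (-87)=-49 / 12528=-0.00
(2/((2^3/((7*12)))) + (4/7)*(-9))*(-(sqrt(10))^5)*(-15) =166500*sqrt(10)/7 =75217.03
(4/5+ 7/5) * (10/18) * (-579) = -2123/3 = -707.67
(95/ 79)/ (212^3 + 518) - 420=-420.00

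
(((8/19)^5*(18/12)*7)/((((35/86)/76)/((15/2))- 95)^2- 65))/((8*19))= 1635876864/16033354801332367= 0.00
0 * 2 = 0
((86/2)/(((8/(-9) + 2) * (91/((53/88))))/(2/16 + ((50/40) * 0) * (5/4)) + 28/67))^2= 1888527332169/1843520361847696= 0.00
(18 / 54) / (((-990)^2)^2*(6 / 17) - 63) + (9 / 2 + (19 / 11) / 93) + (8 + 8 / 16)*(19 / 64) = 5314645356123703277 / 754705703460398976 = 7.04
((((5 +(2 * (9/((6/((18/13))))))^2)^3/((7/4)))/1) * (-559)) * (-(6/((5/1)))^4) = 11858873835655872/1624406875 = 7300433.17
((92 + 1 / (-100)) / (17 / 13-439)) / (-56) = 119587 / 31864000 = 0.00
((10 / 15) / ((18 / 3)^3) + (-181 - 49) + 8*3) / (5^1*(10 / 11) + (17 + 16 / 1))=-734173 / 133812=-5.49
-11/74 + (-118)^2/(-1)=-1030387/74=-13924.15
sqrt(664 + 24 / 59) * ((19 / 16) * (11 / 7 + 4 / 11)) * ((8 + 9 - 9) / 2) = 236.92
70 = 70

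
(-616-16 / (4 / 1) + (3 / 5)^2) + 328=-7291 / 25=-291.64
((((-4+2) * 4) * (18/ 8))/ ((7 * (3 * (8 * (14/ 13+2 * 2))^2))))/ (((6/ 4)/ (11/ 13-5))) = 39/ 27104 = 0.00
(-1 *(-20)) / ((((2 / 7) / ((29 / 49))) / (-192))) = -55680 / 7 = -7954.29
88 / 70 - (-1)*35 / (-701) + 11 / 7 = 68174 / 24535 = 2.78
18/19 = 0.95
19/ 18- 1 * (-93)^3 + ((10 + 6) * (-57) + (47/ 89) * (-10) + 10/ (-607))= 781277041427/ 972414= 803440.76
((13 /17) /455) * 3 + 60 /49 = 5121 /4165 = 1.23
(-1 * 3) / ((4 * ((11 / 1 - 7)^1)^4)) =-3 / 1024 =-0.00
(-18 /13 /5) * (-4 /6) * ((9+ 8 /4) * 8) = 1056 /65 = 16.25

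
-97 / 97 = -1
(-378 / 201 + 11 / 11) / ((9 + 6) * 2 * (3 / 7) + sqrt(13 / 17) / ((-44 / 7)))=-1223339040 / 17859251129 - 890428 * sqrt(221) / 17859251129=-0.07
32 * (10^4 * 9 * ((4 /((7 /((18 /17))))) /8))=25920000 /119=217815.13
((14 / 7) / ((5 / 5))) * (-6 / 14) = -6 / 7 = -0.86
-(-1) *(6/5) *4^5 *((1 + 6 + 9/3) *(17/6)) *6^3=7520256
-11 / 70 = -0.16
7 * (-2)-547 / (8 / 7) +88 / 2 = -3589 / 8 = -448.62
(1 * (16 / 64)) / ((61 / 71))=71 / 244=0.29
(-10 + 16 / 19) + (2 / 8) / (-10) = -6979 / 760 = -9.18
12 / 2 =6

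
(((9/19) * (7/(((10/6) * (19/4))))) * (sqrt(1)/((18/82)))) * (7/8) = 6027/3610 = 1.67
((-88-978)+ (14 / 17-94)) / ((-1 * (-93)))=-19706 / 1581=-12.46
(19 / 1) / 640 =19 / 640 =0.03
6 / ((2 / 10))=30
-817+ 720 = -97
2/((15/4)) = 8/15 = 0.53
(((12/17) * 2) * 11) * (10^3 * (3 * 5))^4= 13365000000000000000/17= 786176470588235294.12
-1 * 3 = -3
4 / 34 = 2 / 17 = 0.12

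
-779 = -779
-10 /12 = -5 /6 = -0.83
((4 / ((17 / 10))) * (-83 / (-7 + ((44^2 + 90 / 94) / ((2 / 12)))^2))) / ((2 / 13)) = -47670220 / 5072093782957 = -0.00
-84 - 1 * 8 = -92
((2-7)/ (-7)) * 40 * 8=1600/ 7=228.57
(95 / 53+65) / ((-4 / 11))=-9735 / 53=-183.68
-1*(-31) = 31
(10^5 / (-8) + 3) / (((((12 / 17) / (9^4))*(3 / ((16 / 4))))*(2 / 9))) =-1393877889 / 2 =-696938944.50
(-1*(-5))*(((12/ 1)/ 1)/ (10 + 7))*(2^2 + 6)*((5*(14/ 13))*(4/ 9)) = 84.46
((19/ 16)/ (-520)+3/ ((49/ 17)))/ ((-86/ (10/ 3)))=-423389/ 10518144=-0.04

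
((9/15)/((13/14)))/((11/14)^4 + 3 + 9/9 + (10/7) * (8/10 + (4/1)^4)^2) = 1613472/235254367153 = 0.00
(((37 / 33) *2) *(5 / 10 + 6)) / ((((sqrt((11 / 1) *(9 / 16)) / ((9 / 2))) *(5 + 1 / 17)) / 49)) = 400673 *sqrt(11) / 5203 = 255.41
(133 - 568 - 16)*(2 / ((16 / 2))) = -451 / 4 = -112.75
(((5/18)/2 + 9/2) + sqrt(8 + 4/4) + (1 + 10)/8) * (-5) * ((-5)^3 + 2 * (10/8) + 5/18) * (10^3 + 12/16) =3572177125/648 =5512619.02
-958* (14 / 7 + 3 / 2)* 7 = -23471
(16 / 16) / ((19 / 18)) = 18 / 19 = 0.95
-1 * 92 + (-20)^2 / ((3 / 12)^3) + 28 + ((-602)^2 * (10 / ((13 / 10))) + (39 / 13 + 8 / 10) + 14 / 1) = 182862997 / 65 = 2813276.88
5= 5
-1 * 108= -108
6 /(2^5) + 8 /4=35 /16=2.19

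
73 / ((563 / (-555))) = -40515 / 563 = -71.96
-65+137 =72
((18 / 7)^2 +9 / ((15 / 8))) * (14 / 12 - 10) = -24698 / 245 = -100.81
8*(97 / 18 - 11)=-404 / 9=-44.89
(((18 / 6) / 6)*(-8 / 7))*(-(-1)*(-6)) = 24 / 7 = 3.43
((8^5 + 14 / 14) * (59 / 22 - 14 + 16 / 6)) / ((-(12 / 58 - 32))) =-16443087 / 1844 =-8917.08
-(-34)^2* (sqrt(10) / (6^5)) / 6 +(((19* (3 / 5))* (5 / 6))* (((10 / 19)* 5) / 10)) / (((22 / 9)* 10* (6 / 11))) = 3 / 16 - 289* sqrt(10) / 11664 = 0.11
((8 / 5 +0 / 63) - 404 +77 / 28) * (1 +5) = -23979 / 10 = -2397.90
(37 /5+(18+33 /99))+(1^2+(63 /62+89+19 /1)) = 135.75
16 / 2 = 8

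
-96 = -96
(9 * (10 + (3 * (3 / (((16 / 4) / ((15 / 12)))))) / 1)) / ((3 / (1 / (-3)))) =-205 / 16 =-12.81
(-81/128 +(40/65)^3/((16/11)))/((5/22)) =-1461911/703040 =-2.08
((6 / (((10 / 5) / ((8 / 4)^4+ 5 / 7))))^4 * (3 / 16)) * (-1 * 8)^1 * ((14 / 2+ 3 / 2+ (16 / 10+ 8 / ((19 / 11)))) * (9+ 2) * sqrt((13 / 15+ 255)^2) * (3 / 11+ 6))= -296075061968264631 / 120050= -2466264572830.19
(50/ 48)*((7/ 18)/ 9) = 175/ 3888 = 0.05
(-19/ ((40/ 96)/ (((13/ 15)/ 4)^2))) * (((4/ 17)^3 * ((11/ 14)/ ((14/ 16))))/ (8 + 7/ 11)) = -1308736/ 451381875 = -0.00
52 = 52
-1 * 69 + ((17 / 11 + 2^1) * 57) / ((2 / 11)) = 2085 / 2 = 1042.50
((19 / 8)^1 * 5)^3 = 857375 / 512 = 1674.56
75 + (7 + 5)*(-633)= -7521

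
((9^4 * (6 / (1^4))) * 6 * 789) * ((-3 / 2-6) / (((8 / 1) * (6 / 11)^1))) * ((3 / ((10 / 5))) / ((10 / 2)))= -1537458813 / 16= -96091175.81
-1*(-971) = 971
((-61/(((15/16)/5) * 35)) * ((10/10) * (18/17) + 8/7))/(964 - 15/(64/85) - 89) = -16365568/683788875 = -0.02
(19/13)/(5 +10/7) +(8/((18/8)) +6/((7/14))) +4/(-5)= 1753/117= 14.98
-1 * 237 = -237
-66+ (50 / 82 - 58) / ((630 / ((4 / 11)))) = -9380996 / 142065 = -66.03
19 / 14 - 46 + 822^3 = 7775770847 / 14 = 555412203.36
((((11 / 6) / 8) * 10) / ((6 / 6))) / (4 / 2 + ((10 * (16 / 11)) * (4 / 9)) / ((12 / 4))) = 5445 / 9872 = 0.55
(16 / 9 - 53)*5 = -2305 / 9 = -256.11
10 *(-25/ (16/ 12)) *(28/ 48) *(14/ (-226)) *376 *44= 12666500/ 113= 112092.92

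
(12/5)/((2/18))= 108/5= 21.60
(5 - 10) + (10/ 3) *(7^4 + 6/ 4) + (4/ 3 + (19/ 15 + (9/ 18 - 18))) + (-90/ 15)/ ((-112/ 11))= 6710779/ 840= 7989.02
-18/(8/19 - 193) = 342/3659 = 0.09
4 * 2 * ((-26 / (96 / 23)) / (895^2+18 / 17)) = -0.00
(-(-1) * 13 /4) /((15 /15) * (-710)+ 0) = -13 /2840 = -0.00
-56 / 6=-28 / 3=-9.33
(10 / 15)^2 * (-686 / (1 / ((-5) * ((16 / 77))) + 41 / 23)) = -5048960 / 13581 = -371.77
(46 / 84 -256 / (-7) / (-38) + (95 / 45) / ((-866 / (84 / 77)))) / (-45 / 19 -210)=528887 / 269061870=0.00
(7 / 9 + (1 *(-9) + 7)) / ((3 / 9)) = -11 / 3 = -3.67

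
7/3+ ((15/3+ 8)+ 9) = 73/3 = 24.33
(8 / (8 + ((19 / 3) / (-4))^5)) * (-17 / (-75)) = -11280384 / 12136075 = -0.93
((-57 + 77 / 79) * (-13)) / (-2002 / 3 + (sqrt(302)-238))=-18031524 / 22405427-19917 * sqrt(302) / 22405427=-0.82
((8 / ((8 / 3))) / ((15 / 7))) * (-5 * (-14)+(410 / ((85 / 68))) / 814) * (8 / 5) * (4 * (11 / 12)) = 1604624 / 2775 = 578.24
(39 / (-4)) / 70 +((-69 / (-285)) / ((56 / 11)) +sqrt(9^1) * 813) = 1621874 / 665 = 2438.91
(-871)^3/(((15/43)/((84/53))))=-795574678444/265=-3002168597.90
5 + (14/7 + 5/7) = 54/7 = 7.71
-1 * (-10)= 10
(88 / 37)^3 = 13.45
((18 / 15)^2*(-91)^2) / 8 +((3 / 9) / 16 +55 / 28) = 12537547 / 8400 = 1492.57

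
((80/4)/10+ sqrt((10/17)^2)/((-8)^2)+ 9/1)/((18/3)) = 5989/3264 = 1.83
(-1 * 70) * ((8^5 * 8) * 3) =-55050240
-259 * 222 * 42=-2414916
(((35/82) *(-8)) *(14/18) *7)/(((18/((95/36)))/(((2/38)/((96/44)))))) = -94325/1434672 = -0.07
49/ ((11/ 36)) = 1764/ 11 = 160.36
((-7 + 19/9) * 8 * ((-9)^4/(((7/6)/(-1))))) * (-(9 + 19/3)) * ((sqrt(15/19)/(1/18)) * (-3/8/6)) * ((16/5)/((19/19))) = 424942848 * sqrt(285)/665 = 10787760.82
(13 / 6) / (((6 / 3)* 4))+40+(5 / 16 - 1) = 475 / 12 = 39.58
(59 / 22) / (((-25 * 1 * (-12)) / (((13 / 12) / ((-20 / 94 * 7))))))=-36049 / 5544000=-0.01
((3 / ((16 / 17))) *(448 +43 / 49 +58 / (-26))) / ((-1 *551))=-7255107 / 2807896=-2.58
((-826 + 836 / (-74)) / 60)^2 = 2399401 / 12321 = 194.74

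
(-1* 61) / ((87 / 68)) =-4148 / 87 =-47.68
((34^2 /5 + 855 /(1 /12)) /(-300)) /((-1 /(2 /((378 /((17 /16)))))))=111469 /567000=0.20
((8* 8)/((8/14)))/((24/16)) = 224/3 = 74.67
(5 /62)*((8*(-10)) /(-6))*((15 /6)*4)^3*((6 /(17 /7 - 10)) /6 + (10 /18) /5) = -1000000 /44361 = -22.54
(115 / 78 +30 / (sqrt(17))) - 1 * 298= -23129 / 78 +30 * sqrt(17) / 17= -289.25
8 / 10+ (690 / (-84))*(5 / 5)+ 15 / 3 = -169 / 70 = -2.41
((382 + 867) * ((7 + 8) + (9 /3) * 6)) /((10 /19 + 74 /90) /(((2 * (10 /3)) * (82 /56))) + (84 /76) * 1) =2408103225 /72646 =33148.46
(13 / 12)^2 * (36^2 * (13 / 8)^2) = 257049 / 64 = 4016.39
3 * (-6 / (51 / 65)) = -390 / 17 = -22.94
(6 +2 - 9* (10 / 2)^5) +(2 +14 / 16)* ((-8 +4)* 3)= -56303 / 2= -28151.50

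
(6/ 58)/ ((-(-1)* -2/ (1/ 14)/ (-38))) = 57/ 406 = 0.14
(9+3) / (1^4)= 12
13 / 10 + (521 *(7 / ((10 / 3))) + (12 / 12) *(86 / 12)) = 33077 / 30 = 1102.57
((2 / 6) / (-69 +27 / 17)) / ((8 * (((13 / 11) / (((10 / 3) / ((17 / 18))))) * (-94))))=55 / 2800824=0.00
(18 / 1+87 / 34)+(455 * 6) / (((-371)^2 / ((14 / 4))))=1970121 / 95506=20.63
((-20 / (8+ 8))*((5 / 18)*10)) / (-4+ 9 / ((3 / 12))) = -0.11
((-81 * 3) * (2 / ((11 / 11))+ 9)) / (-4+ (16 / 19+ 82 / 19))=-4617 / 2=-2308.50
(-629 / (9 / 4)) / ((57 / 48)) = -40256 / 171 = -235.42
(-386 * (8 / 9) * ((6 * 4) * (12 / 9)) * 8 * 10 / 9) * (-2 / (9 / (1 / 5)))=3162112 / 729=4337.60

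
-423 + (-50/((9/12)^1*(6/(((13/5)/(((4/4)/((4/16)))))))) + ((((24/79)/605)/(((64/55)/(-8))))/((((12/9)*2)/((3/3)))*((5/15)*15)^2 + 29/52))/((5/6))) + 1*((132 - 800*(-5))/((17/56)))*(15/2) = 708694427843416/6971600295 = 101654.48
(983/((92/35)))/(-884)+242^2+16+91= 4771560683/81328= 58670.58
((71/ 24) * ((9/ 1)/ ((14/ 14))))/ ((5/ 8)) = 213/ 5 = 42.60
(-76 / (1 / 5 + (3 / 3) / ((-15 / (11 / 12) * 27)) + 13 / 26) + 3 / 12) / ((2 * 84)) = -1474049 / 2278752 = -0.65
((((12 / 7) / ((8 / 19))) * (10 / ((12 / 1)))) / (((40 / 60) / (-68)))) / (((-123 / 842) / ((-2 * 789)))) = -1072905870 / 287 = -3738347.98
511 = 511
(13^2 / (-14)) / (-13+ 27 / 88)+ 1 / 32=245771 / 250208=0.98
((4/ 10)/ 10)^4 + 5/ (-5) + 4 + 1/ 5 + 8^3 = 201250001/ 390625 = 515.20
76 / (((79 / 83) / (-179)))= -1129132 / 79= -14292.81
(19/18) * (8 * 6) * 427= 64904/3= 21634.67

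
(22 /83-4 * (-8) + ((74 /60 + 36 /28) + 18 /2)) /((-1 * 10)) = -763157 /174300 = -4.38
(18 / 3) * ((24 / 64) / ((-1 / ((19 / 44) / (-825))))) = 57 / 48400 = 0.00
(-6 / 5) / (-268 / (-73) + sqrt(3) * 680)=14673 / 4620198110 - 271779 * sqrt(3) / 462019811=-0.00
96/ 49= 1.96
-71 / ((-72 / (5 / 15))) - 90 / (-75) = 1651 / 1080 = 1.53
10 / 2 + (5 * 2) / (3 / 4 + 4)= 135 / 19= 7.11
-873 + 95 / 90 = -15695 / 18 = -871.94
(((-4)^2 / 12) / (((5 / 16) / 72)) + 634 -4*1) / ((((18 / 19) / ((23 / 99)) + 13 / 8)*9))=5460752 / 299055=18.26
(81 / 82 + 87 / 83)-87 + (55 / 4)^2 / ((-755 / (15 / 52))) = -36355176465 / 427525696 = -85.04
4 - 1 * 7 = -3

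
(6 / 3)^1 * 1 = 2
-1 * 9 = -9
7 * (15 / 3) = 35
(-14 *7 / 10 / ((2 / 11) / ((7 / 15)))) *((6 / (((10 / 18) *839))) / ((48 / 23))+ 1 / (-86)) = 29727467 / 216462000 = 0.14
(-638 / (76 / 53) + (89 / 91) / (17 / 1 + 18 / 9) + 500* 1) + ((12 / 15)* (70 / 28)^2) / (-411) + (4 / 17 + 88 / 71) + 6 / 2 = 102227852765 / 1715434266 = 59.59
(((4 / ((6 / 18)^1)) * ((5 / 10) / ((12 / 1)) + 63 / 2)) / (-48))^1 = -757 / 96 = -7.89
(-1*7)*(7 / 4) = -49 / 4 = -12.25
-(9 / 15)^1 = -3 / 5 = -0.60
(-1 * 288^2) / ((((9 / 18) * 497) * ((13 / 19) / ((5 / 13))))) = -15759360 / 83993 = -187.63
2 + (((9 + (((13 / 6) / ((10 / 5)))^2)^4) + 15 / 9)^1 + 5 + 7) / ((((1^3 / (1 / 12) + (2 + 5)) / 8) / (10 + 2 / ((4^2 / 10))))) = 53717651621 / 453869568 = 118.35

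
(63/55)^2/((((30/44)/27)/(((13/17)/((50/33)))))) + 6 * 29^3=7775386869/53125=146360.22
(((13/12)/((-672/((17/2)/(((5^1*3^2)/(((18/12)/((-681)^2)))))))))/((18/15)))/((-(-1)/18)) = -221/14959074816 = -0.00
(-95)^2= 9025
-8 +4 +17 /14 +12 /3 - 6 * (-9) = 773 /14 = 55.21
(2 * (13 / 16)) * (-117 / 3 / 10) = -507 / 80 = -6.34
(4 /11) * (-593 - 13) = -2424 /11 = -220.36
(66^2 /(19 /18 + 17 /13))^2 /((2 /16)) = 8311845155328 /305809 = 27179857.87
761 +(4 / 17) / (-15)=194051 / 255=760.98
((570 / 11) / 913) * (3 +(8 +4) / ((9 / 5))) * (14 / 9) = 77140 / 90387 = 0.85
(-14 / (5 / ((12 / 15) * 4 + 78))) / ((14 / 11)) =-4466 / 25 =-178.64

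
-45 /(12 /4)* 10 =-150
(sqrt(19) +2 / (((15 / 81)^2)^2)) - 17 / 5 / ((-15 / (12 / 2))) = sqrt(19) +1063732 / 625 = 1706.33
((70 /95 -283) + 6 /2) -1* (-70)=-3976 /19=-209.26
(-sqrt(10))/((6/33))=-11 * sqrt(10)/2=-17.39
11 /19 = 0.58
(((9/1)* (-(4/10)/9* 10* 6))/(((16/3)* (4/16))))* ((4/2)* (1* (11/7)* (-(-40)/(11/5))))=-7200/7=-1028.57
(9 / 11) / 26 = 9 / 286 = 0.03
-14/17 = -0.82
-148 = -148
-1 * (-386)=386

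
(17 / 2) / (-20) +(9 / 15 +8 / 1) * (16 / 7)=19.23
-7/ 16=-0.44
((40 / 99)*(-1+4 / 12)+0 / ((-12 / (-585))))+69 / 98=12653 / 29106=0.43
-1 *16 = -16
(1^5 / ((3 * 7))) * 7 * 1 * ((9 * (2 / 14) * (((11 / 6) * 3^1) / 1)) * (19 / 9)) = 209 / 42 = 4.98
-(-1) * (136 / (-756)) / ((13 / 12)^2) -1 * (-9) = 31397 / 3549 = 8.85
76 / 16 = 19 / 4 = 4.75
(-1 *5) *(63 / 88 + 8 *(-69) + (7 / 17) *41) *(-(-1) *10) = 19986625 / 748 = 26720.09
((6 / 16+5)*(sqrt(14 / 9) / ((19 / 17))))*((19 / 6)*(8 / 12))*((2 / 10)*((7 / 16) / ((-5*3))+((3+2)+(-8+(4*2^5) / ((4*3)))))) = 446641*sqrt(14) / 86400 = 19.34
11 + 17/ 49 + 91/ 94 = 56723/ 4606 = 12.32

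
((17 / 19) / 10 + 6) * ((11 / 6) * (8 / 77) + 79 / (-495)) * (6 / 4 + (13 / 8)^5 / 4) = 70305575899 / 86291251200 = 0.81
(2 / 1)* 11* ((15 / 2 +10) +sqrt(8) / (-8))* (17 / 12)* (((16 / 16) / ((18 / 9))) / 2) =6545 / 48 - 187* sqrt(2) / 96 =133.60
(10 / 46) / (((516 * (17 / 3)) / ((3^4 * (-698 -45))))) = -300915 / 67252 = -4.47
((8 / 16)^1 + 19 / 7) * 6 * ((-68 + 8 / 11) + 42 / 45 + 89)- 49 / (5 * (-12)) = 437.84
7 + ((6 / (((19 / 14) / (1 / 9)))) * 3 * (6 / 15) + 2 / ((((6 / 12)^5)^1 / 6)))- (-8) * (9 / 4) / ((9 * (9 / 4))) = 335569 / 855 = 392.48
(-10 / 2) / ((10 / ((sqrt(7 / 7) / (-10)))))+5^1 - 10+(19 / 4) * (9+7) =71.05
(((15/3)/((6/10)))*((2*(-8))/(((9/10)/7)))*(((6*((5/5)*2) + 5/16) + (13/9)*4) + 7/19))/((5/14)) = -247464700/4617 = -53598.59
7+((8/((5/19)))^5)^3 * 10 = 1068276844293879786189685345602911/6103515625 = 175026478169109264169318.00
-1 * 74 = -74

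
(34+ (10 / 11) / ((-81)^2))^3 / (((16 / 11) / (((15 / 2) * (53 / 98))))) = 61178120342497546240 / 558174907265283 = 109603.85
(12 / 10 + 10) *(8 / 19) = 448 / 95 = 4.72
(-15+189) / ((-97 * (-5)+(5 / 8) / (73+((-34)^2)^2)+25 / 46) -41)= 14262156848 / 36437636893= 0.39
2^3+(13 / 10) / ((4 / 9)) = 437 / 40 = 10.92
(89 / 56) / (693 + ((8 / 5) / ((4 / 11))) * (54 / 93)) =0.00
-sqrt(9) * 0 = 0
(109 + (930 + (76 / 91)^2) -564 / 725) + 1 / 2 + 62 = 13225240407 / 12007450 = 1101.42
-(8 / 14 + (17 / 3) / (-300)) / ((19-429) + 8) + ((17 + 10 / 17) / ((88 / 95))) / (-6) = -2996135731 / 947192400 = -3.16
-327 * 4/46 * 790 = -516660/23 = -22463.48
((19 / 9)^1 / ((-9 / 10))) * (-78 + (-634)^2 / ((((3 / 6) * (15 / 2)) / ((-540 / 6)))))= 610978060 / 27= 22628817.04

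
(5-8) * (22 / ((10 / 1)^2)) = -33 / 50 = -0.66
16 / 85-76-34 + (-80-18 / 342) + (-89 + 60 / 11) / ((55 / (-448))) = 19176125 / 39083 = 490.65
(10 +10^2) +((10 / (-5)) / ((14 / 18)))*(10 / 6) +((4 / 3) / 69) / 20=765907 / 7245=105.72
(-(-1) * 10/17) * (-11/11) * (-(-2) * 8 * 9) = -1440/17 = -84.71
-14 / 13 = -1.08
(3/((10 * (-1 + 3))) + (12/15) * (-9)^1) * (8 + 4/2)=-141/2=-70.50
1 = 1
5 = 5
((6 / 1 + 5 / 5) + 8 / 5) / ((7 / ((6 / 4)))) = 129 / 70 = 1.84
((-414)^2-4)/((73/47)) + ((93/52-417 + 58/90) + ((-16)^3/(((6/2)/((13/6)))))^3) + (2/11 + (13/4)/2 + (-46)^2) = -7880194246233724267/304401240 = -25887523474.72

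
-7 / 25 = -0.28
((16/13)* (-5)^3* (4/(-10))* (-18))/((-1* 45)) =24.62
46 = 46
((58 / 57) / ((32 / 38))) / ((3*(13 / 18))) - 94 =-93.44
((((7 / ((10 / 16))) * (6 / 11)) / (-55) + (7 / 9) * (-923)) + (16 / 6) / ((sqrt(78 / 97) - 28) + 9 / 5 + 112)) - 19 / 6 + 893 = 4283100015611 / 24921383850 - 200 * sqrt(7566) / 53550081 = 171.86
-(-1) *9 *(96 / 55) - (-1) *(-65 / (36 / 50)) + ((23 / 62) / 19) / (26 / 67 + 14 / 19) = -3276387821 / 43948080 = -74.55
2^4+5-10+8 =19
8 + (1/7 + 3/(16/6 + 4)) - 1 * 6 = 363/140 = 2.59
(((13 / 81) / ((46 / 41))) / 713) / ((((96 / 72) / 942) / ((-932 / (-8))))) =19497673 / 1180728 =16.51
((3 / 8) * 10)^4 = 50625 / 256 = 197.75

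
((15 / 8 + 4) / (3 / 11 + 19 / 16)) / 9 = 1034 / 2313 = 0.45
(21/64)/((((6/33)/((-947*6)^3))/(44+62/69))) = -2734990638243633/184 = -14864079555671.92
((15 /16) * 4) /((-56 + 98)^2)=5 /2352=0.00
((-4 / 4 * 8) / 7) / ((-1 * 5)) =8 / 35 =0.23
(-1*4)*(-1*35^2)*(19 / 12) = 23275 / 3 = 7758.33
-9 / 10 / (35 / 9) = -81 / 350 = -0.23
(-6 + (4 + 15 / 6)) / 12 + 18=433 / 24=18.04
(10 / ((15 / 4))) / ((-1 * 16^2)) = -1 / 96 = -0.01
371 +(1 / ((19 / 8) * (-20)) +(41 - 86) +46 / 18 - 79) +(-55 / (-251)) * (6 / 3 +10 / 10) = 53692427 / 214605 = 250.19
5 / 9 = 0.56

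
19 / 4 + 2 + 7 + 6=79 / 4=19.75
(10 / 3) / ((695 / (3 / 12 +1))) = 0.01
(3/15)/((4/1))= 1/20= 0.05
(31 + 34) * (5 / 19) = 17.11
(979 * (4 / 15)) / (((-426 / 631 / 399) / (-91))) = 14953232294 / 1065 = 14040593.70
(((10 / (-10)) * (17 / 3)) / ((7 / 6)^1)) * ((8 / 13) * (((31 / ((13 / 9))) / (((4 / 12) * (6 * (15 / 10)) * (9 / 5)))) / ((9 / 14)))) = -18.48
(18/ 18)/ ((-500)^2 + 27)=1/ 250027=0.00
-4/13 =-0.31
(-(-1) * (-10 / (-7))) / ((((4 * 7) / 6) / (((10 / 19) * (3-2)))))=150 / 931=0.16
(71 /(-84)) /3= -71 /252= -0.28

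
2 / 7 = 0.29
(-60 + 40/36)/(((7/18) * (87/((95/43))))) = -3.85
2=2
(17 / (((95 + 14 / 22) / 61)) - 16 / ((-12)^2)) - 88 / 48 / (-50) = 1274477 / 118350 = 10.77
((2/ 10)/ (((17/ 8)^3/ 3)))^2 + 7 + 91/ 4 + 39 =165955224059/ 2413756900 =68.75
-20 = -20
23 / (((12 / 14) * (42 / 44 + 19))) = 1771 / 1317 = 1.34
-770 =-770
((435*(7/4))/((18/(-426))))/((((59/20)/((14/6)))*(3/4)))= -10089100/531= -19000.19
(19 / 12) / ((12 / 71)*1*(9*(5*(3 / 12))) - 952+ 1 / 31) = -41819 / 25093152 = -0.00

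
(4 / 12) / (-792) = -1 / 2376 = -0.00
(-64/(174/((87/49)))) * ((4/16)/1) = -8/49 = -0.16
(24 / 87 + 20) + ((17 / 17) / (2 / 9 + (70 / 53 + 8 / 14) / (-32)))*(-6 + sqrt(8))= -4172532 / 252677 + 106848*sqrt(2) / 8713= 0.83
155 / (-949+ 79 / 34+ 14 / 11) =-57970 / 353581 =-0.16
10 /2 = 5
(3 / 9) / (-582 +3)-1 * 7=-12160 / 1737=-7.00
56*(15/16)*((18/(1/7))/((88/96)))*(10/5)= 158760/11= 14432.73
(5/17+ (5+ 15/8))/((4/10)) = 4875/272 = 17.92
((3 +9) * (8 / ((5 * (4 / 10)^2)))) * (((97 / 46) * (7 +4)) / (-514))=-32010 / 5911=-5.42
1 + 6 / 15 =1.40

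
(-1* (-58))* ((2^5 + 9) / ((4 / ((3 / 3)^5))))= 1189 / 2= 594.50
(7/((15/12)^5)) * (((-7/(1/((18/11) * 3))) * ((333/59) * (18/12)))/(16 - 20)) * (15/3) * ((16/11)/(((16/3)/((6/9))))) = 151.66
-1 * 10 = -10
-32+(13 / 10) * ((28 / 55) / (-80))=-352091 / 11000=-32.01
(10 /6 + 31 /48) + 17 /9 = 605 /144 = 4.20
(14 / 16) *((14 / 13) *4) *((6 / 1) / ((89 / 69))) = 20286 / 1157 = 17.53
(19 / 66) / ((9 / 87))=551 / 198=2.78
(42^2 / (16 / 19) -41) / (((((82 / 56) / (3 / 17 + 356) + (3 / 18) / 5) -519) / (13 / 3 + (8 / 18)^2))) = -25557349685 / 1425355569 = -17.93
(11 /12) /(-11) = -0.08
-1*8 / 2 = -4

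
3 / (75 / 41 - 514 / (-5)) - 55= -1179080 / 21449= -54.97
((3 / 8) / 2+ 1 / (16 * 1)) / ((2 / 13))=13 / 8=1.62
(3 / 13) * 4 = 12 / 13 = 0.92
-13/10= -1.30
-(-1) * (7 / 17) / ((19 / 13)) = 91 / 323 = 0.28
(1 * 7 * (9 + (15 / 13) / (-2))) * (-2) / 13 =-1533 / 169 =-9.07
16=16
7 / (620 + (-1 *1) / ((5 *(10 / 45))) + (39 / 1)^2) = 70 / 21401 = 0.00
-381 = -381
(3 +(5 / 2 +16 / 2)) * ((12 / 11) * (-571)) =-92502 / 11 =-8409.27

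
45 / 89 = 0.51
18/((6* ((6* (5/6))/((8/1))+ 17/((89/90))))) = 2136/12685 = 0.17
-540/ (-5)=108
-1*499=-499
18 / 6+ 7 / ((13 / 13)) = 10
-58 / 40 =-29 / 20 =-1.45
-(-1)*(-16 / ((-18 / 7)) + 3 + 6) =15.22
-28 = -28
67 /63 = 1.06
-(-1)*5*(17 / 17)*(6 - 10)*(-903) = 18060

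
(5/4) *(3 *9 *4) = 135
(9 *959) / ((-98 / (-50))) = 30825 / 7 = 4403.57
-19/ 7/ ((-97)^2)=-19/ 65863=-0.00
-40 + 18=-22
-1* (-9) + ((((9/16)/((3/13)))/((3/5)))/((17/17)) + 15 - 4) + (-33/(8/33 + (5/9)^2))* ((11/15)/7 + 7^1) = -110368511/274960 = -401.40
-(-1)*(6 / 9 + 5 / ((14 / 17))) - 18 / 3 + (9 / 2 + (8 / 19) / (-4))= 2048 / 399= 5.13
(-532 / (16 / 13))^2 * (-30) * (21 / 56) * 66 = -4439319885 / 32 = -138728746.41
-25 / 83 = -0.30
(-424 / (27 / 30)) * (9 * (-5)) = 21200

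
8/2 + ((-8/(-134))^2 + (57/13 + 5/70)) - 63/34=45879887/6944483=6.61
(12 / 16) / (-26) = -0.03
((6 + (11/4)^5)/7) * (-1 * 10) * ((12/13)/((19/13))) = -358275/2432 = -147.32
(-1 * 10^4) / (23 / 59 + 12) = -590000 / 731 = -807.11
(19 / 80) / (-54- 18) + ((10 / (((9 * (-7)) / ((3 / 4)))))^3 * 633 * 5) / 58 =-1821331 / 19098240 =-0.10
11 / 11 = 1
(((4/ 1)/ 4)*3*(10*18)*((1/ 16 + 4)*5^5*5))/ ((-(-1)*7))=137109375/ 28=4896763.39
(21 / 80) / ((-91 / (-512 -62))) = 861 / 520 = 1.66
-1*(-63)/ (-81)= -0.78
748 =748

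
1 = 1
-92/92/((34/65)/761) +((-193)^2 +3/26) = 7910532/221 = 35794.26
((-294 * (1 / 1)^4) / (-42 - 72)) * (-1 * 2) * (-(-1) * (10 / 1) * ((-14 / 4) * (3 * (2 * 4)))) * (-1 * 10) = -823200 / 19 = -43326.32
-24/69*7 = -56/23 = -2.43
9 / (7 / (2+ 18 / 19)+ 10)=8 / 11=0.73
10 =10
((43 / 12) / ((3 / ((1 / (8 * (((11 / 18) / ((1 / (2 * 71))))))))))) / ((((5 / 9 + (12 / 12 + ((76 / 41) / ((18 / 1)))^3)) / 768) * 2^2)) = 6481399761 / 30541507183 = 0.21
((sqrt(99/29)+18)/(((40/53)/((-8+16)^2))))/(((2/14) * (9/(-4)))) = -23744/5-11872 * sqrt(319)/435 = -5236.25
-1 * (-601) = 601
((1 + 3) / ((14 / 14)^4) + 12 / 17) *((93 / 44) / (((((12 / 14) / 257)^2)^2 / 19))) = 30846788269598945 / 20196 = 1527371175955.58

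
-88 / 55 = -8 / 5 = -1.60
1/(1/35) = 35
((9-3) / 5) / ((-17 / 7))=-42 / 85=-0.49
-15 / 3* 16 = -80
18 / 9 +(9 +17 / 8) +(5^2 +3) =329 / 8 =41.12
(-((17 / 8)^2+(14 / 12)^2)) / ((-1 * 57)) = 3385 / 32832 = 0.10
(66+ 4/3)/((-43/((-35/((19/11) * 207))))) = 77770/507357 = 0.15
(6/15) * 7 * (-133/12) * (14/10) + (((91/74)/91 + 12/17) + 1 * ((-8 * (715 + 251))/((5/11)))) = -804066139/47175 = -17044.33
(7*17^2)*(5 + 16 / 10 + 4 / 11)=774809 / 55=14087.44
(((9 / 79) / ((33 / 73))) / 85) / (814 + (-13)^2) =219 / 72609295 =0.00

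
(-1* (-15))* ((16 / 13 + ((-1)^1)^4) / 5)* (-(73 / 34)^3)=-33844479 / 510952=-66.24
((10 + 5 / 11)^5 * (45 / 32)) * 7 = 6335775140625 / 5153632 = 1229380.59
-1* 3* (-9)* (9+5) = 378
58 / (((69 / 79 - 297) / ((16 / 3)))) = -36656 / 35091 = -1.04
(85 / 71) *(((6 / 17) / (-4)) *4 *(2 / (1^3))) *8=-480 / 71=-6.76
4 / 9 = 0.44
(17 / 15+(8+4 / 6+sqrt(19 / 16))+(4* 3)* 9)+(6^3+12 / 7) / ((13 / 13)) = sqrt(19) / 4+11743 / 35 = 336.60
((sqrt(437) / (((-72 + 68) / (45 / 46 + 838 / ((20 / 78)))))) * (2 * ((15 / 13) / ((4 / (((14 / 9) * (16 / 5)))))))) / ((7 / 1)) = -501274 * sqrt(437) / 1495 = -7009.30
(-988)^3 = -964430272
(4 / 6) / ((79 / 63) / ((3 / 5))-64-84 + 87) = -63 / 5567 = -0.01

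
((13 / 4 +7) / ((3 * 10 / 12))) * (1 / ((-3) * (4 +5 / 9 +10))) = -0.09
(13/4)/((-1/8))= -26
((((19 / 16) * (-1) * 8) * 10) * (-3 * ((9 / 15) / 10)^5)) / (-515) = -13851 / 32187500000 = -0.00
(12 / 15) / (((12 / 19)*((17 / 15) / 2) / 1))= 38 / 17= 2.24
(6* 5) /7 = 30 /7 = 4.29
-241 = -241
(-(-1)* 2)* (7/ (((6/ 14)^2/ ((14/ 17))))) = 9604/ 153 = 62.77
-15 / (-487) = 15 / 487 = 0.03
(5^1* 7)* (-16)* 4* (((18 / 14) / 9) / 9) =-320 / 9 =-35.56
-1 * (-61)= 61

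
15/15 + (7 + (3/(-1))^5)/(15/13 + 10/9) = -27347/265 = -103.20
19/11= 1.73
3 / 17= 0.18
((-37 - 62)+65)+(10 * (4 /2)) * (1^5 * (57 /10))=80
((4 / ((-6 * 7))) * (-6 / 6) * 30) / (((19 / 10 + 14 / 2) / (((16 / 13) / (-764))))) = -0.00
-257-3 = -260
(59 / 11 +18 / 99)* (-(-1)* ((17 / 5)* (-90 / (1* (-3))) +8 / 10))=31354 / 55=570.07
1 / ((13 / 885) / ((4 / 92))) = 885 / 299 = 2.96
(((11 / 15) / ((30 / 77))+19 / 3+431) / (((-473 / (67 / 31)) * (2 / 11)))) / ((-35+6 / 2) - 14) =13242349 / 55186200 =0.24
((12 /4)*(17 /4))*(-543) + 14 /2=-27665 /4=-6916.25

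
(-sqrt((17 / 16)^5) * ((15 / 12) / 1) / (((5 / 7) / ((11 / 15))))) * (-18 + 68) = -111265 * sqrt(17) / 6144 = -74.67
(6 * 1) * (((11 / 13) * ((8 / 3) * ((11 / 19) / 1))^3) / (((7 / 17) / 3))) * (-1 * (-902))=229893216256 / 1872507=122772.95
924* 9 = 8316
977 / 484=2.02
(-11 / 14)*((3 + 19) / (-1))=121 / 7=17.29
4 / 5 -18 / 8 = -29 / 20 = -1.45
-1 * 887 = -887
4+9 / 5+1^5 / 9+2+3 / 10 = 739 / 90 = 8.21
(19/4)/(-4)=-1.19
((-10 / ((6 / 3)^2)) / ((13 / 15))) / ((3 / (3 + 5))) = -100 / 13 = -7.69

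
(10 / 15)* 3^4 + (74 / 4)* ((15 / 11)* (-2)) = 3.55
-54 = -54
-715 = -715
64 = 64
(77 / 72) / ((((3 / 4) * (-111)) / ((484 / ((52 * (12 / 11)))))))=-102487 / 935064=-0.11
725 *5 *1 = 3625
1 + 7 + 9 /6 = 19 /2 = 9.50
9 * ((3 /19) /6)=9 /38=0.24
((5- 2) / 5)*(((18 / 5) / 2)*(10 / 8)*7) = 189 / 20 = 9.45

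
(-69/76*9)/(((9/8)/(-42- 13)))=7590/19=399.47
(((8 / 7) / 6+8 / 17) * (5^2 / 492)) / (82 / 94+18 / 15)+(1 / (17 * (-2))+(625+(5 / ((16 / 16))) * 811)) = 200159824849 / 42769314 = 4679.99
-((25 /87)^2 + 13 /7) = -102772 /52983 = -1.94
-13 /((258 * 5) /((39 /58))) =-0.01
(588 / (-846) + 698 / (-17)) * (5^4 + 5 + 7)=-63753508 / 2397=-26597.21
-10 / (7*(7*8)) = -5 / 196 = -0.03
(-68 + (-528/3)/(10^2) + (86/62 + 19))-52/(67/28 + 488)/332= -43608729772/883246575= -49.37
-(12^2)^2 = -20736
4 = 4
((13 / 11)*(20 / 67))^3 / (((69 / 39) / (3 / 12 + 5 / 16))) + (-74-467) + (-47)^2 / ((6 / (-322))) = -3289494994209068 / 27621773157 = -119090.65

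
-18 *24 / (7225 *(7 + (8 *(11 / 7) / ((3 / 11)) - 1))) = -4536 / 3952075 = -0.00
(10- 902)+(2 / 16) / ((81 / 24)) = -24083 / 27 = -891.96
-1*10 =-10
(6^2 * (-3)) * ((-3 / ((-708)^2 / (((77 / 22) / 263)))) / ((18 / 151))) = 1057 / 14648048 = 0.00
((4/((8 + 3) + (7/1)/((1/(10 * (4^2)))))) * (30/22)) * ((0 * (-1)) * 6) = 0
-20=-20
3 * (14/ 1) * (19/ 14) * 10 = 570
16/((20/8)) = 32/5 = 6.40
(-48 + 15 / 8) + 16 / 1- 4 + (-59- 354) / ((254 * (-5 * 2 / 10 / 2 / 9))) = -4935 / 1016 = -4.86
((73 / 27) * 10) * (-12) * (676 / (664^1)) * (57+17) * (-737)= 18014332.16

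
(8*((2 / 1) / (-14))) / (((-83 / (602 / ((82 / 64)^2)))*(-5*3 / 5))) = -704512 / 418569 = -1.68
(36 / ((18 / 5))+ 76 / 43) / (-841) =-506 / 36163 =-0.01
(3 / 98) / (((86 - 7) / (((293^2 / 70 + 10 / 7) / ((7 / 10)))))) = 257847 / 379358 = 0.68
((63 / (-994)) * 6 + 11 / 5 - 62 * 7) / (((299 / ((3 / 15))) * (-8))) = 19178 / 530725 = 0.04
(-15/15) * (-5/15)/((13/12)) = 0.31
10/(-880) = -1/88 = -0.01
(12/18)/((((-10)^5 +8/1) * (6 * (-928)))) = 1/835133184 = 0.00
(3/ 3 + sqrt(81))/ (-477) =-10/ 477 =-0.02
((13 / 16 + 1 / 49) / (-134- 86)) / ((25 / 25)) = -653 / 172480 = -0.00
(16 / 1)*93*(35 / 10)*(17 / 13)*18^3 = 39718611.69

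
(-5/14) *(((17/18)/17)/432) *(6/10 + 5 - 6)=1/54432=0.00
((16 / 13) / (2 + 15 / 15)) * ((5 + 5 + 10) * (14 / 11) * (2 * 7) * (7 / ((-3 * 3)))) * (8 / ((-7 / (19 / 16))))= 595840 / 3861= 154.32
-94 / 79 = -1.19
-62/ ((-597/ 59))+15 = 12613/ 597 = 21.13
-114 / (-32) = 57 / 16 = 3.56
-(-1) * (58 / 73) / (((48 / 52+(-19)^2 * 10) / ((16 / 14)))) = 3016 / 11993681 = 0.00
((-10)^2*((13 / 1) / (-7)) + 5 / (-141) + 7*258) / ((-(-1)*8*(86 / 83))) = 132732521 / 679056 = 195.47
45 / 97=0.46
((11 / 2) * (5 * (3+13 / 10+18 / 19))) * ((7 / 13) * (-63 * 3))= -14509341 / 988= -14685.57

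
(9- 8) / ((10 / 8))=0.80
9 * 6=54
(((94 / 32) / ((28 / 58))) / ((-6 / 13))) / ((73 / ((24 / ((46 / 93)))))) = -1647867 / 188048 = -8.76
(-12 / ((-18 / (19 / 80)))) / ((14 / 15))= 19 / 112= 0.17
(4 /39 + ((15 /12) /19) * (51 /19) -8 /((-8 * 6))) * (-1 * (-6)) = 25107 /9386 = 2.67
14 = 14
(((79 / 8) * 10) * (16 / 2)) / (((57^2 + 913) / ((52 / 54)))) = 0.18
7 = 7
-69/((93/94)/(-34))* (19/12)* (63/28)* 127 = 133031103/124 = 1072831.48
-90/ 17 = -5.29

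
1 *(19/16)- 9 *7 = -61.81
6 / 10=3 / 5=0.60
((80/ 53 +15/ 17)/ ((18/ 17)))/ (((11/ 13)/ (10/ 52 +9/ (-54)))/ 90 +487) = 10775/ 2324739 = 0.00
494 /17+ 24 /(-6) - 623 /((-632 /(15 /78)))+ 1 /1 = 7332331 /279344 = 26.25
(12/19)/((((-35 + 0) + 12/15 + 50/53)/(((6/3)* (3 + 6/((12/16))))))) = -69960/167447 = -0.42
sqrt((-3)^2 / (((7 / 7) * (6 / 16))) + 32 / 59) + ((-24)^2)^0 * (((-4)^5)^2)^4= 2 * sqrt(21358) / 59 + 1208925819614629174706176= 1208925819614629174706181.00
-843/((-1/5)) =4215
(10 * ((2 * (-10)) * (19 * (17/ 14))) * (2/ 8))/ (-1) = 8075/ 7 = 1153.57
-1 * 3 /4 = -3 /4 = -0.75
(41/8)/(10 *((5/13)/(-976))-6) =-793/929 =-0.85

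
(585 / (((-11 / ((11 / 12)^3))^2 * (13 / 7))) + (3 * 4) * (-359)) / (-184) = 1428778573 / 61046784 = 23.40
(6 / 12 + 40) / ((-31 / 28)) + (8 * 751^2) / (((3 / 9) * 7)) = 419608806 / 217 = 1933681.13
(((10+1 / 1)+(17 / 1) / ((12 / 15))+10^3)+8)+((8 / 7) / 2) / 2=1040.54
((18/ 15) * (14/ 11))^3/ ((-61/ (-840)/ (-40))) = -796594176/ 405955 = -1962.27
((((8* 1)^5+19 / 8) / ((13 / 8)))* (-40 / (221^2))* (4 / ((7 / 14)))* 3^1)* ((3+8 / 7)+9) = -23154236160 / 4444531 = -5209.60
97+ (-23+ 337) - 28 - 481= -98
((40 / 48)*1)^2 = 25 / 36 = 0.69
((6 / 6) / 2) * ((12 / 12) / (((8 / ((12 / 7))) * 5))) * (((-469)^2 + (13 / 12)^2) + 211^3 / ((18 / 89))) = 1344030685 / 1344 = 1000022.83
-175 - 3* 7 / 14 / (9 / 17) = -1067 / 6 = -177.83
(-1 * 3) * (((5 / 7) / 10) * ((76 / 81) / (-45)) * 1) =38 / 8505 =0.00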